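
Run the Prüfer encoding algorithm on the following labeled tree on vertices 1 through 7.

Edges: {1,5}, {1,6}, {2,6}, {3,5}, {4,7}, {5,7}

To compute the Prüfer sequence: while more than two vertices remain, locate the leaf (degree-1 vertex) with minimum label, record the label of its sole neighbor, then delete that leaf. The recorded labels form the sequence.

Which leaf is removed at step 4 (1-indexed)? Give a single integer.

Answer: 6

Derivation:
Step 1: current leaves = {2,3,4}. Remove leaf 2 (neighbor: 6).
Step 2: current leaves = {3,4,6}. Remove leaf 3 (neighbor: 5).
Step 3: current leaves = {4,6}. Remove leaf 4 (neighbor: 7).
Step 4: current leaves = {6,7}. Remove leaf 6 (neighbor: 1).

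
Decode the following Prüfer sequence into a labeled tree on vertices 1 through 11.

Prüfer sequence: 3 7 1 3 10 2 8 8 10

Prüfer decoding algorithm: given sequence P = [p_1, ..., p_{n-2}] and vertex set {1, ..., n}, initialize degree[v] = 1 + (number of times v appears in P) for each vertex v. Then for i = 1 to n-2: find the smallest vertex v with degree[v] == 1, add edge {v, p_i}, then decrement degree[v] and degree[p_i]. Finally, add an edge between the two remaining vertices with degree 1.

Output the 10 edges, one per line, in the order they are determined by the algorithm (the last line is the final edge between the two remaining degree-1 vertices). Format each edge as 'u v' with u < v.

Answer: 3 4
5 7
1 6
1 3
3 10
2 7
2 8
8 9
8 10
10 11

Derivation:
Initial degrees: {1:2, 2:2, 3:3, 4:1, 5:1, 6:1, 7:2, 8:3, 9:1, 10:3, 11:1}
Step 1: smallest deg-1 vertex = 4, p_1 = 3. Add edge {3,4}. Now deg[4]=0, deg[3]=2.
Step 2: smallest deg-1 vertex = 5, p_2 = 7. Add edge {5,7}. Now deg[5]=0, deg[7]=1.
Step 3: smallest deg-1 vertex = 6, p_3 = 1. Add edge {1,6}. Now deg[6]=0, deg[1]=1.
Step 4: smallest deg-1 vertex = 1, p_4 = 3. Add edge {1,3}. Now deg[1]=0, deg[3]=1.
Step 5: smallest deg-1 vertex = 3, p_5 = 10. Add edge {3,10}. Now deg[3]=0, deg[10]=2.
Step 6: smallest deg-1 vertex = 7, p_6 = 2. Add edge {2,7}. Now deg[7]=0, deg[2]=1.
Step 7: smallest deg-1 vertex = 2, p_7 = 8. Add edge {2,8}. Now deg[2]=0, deg[8]=2.
Step 8: smallest deg-1 vertex = 9, p_8 = 8. Add edge {8,9}. Now deg[9]=0, deg[8]=1.
Step 9: smallest deg-1 vertex = 8, p_9 = 10. Add edge {8,10}. Now deg[8]=0, deg[10]=1.
Final: two remaining deg-1 vertices are 10, 11. Add edge {10,11}.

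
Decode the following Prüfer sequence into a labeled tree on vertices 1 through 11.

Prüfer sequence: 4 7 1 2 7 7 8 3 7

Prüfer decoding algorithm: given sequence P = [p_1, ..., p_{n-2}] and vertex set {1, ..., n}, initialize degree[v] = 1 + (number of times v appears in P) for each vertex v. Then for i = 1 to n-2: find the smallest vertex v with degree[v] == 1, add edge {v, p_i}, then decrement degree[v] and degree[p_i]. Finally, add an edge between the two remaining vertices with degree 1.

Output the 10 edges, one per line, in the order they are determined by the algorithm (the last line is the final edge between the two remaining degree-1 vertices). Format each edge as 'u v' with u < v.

Answer: 4 5
4 7
1 6
1 2
2 7
7 9
8 10
3 8
3 7
7 11

Derivation:
Initial degrees: {1:2, 2:2, 3:2, 4:2, 5:1, 6:1, 7:5, 8:2, 9:1, 10:1, 11:1}
Step 1: smallest deg-1 vertex = 5, p_1 = 4. Add edge {4,5}. Now deg[5]=0, deg[4]=1.
Step 2: smallest deg-1 vertex = 4, p_2 = 7. Add edge {4,7}. Now deg[4]=0, deg[7]=4.
Step 3: smallest deg-1 vertex = 6, p_3 = 1. Add edge {1,6}. Now deg[6]=0, deg[1]=1.
Step 4: smallest deg-1 vertex = 1, p_4 = 2. Add edge {1,2}. Now deg[1]=0, deg[2]=1.
Step 5: smallest deg-1 vertex = 2, p_5 = 7. Add edge {2,7}. Now deg[2]=0, deg[7]=3.
Step 6: smallest deg-1 vertex = 9, p_6 = 7. Add edge {7,9}. Now deg[9]=0, deg[7]=2.
Step 7: smallest deg-1 vertex = 10, p_7 = 8. Add edge {8,10}. Now deg[10]=0, deg[8]=1.
Step 8: smallest deg-1 vertex = 8, p_8 = 3. Add edge {3,8}. Now deg[8]=0, deg[3]=1.
Step 9: smallest deg-1 vertex = 3, p_9 = 7. Add edge {3,7}. Now deg[3]=0, deg[7]=1.
Final: two remaining deg-1 vertices are 7, 11. Add edge {7,11}.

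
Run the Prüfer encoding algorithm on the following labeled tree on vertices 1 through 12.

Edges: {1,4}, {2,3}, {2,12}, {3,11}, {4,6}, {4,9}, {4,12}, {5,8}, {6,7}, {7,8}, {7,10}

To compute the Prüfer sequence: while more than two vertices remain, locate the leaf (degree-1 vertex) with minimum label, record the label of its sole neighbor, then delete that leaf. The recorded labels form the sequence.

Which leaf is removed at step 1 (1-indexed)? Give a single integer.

Answer: 1

Derivation:
Step 1: current leaves = {1,5,9,10,11}. Remove leaf 1 (neighbor: 4).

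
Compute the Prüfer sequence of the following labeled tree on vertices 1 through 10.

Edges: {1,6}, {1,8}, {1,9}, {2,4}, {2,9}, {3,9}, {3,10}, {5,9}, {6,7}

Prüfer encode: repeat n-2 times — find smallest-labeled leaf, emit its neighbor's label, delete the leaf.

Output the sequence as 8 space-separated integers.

Answer: 2 9 9 6 1 1 9 3

Derivation:
Step 1: leaves = {4,5,7,8,10}. Remove smallest leaf 4, emit neighbor 2.
Step 2: leaves = {2,5,7,8,10}. Remove smallest leaf 2, emit neighbor 9.
Step 3: leaves = {5,7,8,10}. Remove smallest leaf 5, emit neighbor 9.
Step 4: leaves = {7,8,10}. Remove smallest leaf 7, emit neighbor 6.
Step 5: leaves = {6,8,10}. Remove smallest leaf 6, emit neighbor 1.
Step 6: leaves = {8,10}. Remove smallest leaf 8, emit neighbor 1.
Step 7: leaves = {1,10}. Remove smallest leaf 1, emit neighbor 9.
Step 8: leaves = {9,10}. Remove smallest leaf 9, emit neighbor 3.
Done: 2 vertices remain (3, 10). Sequence = [2 9 9 6 1 1 9 3]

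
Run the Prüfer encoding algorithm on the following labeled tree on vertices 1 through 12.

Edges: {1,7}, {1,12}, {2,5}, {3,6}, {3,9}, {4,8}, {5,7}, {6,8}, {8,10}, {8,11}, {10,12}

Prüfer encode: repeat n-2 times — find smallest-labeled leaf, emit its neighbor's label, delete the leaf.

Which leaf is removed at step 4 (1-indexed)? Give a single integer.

Step 1: current leaves = {2,4,9,11}. Remove leaf 2 (neighbor: 5).
Step 2: current leaves = {4,5,9,11}. Remove leaf 4 (neighbor: 8).
Step 3: current leaves = {5,9,11}. Remove leaf 5 (neighbor: 7).
Step 4: current leaves = {7,9,11}. Remove leaf 7 (neighbor: 1).

Answer: 7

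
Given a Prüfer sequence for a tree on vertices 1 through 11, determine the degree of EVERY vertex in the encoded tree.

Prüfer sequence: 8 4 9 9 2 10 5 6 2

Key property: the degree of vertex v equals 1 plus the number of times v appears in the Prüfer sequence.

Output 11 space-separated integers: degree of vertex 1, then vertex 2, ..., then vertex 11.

Answer: 1 3 1 2 2 2 1 2 3 2 1

Derivation:
p_1 = 8: count[8] becomes 1
p_2 = 4: count[4] becomes 1
p_3 = 9: count[9] becomes 1
p_4 = 9: count[9] becomes 2
p_5 = 2: count[2] becomes 1
p_6 = 10: count[10] becomes 1
p_7 = 5: count[5] becomes 1
p_8 = 6: count[6] becomes 1
p_9 = 2: count[2] becomes 2
Degrees (1 + count): deg[1]=1+0=1, deg[2]=1+2=3, deg[3]=1+0=1, deg[4]=1+1=2, deg[5]=1+1=2, deg[6]=1+1=2, deg[7]=1+0=1, deg[8]=1+1=2, deg[9]=1+2=3, deg[10]=1+1=2, deg[11]=1+0=1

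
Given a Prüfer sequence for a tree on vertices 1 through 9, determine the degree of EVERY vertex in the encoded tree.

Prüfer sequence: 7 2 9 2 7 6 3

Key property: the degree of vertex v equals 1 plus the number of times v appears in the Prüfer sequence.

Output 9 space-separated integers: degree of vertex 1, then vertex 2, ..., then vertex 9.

p_1 = 7: count[7] becomes 1
p_2 = 2: count[2] becomes 1
p_3 = 9: count[9] becomes 1
p_4 = 2: count[2] becomes 2
p_5 = 7: count[7] becomes 2
p_6 = 6: count[6] becomes 1
p_7 = 3: count[3] becomes 1
Degrees (1 + count): deg[1]=1+0=1, deg[2]=1+2=3, deg[3]=1+1=2, deg[4]=1+0=1, deg[5]=1+0=1, deg[6]=1+1=2, deg[7]=1+2=3, deg[8]=1+0=1, deg[9]=1+1=2

Answer: 1 3 2 1 1 2 3 1 2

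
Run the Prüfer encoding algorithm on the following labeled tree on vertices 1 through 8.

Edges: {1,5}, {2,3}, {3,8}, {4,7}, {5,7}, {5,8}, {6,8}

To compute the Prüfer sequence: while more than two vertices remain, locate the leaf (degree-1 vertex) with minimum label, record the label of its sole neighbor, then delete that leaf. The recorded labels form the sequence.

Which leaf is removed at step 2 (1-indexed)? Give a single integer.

Step 1: current leaves = {1,2,4,6}. Remove leaf 1 (neighbor: 5).
Step 2: current leaves = {2,4,6}. Remove leaf 2 (neighbor: 3).

Answer: 2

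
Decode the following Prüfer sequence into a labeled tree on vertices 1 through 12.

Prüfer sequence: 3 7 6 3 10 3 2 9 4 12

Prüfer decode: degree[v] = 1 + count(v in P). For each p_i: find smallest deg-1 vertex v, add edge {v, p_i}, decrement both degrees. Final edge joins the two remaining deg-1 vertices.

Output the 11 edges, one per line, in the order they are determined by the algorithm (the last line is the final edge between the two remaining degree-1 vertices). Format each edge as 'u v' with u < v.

Initial degrees: {1:1, 2:2, 3:4, 4:2, 5:1, 6:2, 7:2, 8:1, 9:2, 10:2, 11:1, 12:2}
Step 1: smallest deg-1 vertex = 1, p_1 = 3. Add edge {1,3}. Now deg[1]=0, deg[3]=3.
Step 2: smallest deg-1 vertex = 5, p_2 = 7. Add edge {5,7}. Now deg[5]=0, deg[7]=1.
Step 3: smallest deg-1 vertex = 7, p_3 = 6. Add edge {6,7}. Now deg[7]=0, deg[6]=1.
Step 4: smallest deg-1 vertex = 6, p_4 = 3. Add edge {3,6}. Now deg[6]=0, deg[3]=2.
Step 5: smallest deg-1 vertex = 8, p_5 = 10. Add edge {8,10}. Now deg[8]=0, deg[10]=1.
Step 6: smallest deg-1 vertex = 10, p_6 = 3. Add edge {3,10}. Now deg[10]=0, deg[3]=1.
Step 7: smallest deg-1 vertex = 3, p_7 = 2. Add edge {2,3}. Now deg[3]=0, deg[2]=1.
Step 8: smallest deg-1 vertex = 2, p_8 = 9. Add edge {2,9}. Now deg[2]=0, deg[9]=1.
Step 9: smallest deg-1 vertex = 9, p_9 = 4. Add edge {4,9}. Now deg[9]=0, deg[4]=1.
Step 10: smallest deg-1 vertex = 4, p_10 = 12. Add edge {4,12}. Now deg[4]=0, deg[12]=1.
Final: two remaining deg-1 vertices are 11, 12. Add edge {11,12}.

Answer: 1 3
5 7
6 7
3 6
8 10
3 10
2 3
2 9
4 9
4 12
11 12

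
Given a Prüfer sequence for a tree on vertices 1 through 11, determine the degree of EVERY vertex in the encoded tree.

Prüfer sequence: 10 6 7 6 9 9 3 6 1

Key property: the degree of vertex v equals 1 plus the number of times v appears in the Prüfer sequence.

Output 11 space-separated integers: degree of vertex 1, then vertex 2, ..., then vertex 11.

p_1 = 10: count[10] becomes 1
p_2 = 6: count[6] becomes 1
p_3 = 7: count[7] becomes 1
p_4 = 6: count[6] becomes 2
p_5 = 9: count[9] becomes 1
p_6 = 9: count[9] becomes 2
p_7 = 3: count[3] becomes 1
p_8 = 6: count[6] becomes 3
p_9 = 1: count[1] becomes 1
Degrees (1 + count): deg[1]=1+1=2, deg[2]=1+0=1, deg[3]=1+1=2, deg[4]=1+0=1, deg[5]=1+0=1, deg[6]=1+3=4, deg[7]=1+1=2, deg[8]=1+0=1, deg[9]=1+2=3, deg[10]=1+1=2, deg[11]=1+0=1

Answer: 2 1 2 1 1 4 2 1 3 2 1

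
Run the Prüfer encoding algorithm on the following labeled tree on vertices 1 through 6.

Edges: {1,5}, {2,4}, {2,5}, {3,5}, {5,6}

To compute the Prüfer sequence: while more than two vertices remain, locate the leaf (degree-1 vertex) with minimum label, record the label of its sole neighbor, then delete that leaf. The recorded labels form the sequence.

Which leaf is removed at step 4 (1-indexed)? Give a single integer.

Answer: 2

Derivation:
Step 1: current leaves = {1,3,4,6}. Remove leaf 1 (neighbor: 5).
Step 2: current leaves = {3,4,6}. Remove leaf 3 (neighbor: 5).
Step 3: current leaves = {4,6}. Remove leaf 4 (neighbor: 2).
Step 4: current leaves = {2,6}. Remove leaf 2 (neighbor: 5).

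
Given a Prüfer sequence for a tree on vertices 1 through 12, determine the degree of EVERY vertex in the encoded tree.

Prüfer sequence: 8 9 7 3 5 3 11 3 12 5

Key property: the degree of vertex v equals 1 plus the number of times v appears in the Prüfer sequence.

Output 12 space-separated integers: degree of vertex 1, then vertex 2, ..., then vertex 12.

p_1 = 8: count[8] becomes 1
p_2 = 9: count[9] becomes 1
p_3 = 7: count[7] becomes 1
p_4 = 3: count[3] becomes 1
p_5 = 5: count[5] becomes 1
p_6 = 3: count[3] becomes 2
p_7 = 11: count[11] becomes 1
p_8 = 3: count[3] becomes 3
p_9 = 12: count[12] becomes 1
p_10 = 5: count[5] becomes 2
Degrees (1 + count): deg[1]=1+0=1, deg[2]=1+0=1, deg[3]=1+3=4, deg[4]=1+0=1, deg[5]=1+2=3, deg[6]=1+0=1, deg[7]=1+1=2, deg[8]=1+1=2, deg[9]=1+1=2, deg[10]=1+0=1, deg[11]=1+1=2, deg[12]=1+1=2

Answer: 1 1 4 1 3 1 2 2 2 1 2 2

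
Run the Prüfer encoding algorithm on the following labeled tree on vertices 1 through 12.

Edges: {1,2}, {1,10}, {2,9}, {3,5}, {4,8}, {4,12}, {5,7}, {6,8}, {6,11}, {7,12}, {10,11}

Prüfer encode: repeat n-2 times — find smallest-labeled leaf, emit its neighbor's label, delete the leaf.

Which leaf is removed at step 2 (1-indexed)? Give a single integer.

Step 1: current leaves = {3,9}. Remove leaf 3 (neighbor: 5).
Step 2: current leaves = {5,9}. Remove leaf 5 (neighbor: 7).

Answer: 5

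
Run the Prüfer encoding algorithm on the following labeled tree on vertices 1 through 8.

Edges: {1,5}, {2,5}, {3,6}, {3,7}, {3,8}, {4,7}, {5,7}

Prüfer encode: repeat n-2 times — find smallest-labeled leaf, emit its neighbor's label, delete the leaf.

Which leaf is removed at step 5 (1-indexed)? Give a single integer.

Answer: 6

Derivation:
Step 1: current leaves = {1,2,4,6,8}. Remove leaf 1 (neighbor: 5).
Step 2: current leaves = {2,4,6,8}. Remove leaf 2 (neighbor: 5).
Step 3: current leaves = {4,5,6,8}. Remove leaf 4 (neighbor: 7).
Step 4: current leaves = {5,6,8}. Remove leaf 5 (neighbor: 7).
Step 5: current leaves = {6,7,8}. Remove leaf 6 (neighbor: 3).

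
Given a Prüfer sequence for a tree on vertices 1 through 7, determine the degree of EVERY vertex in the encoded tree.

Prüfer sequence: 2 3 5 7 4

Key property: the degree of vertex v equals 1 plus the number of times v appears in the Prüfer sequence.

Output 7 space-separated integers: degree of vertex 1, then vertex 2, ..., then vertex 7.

p_1 = 2: count[2] becomes 1
p_2 = 3: count[3] becomes 1
p_3 = 5: count[5] becomes 1
p_4 = 7: count[7] becomes 1
p_5 = 4: count[4] becomes 1
Degrees (1 + count): deg[1]=1+0=1, deg[2]=1+1=2, deg[3]=1+1=2, deg[4]=1+1=2, deg[5]=1+1=2, deg[6]=1+0=1, deg[7]=1+1=2

Answer: 1 2 2 2 2 1 2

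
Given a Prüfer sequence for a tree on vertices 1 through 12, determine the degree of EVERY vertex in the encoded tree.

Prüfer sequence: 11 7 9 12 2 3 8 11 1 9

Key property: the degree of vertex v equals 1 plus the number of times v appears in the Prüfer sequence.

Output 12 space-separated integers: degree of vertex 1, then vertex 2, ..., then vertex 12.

Answer: 2 2 2 1 1 1 2 2 3 1 3 2

Derivation:
p_1 = 11: count[11] becomes 1
p_2 = 7: count[7] becomes 1
p_3 = 9: count[9] becomes 1
p_4 = 12: count[12] becomes 1
p_5 = 2: count[2] becomes 1
p_6 = 3: count[3] becomes 1
p_7 = 8: count[8] becomes 1
p_8 = 11: count[11] becomes 2
p_9 = 1: count[1] becomes 1
p_10 = 9: count[9] becomes 2
Degrees (1 + count): deg[1]=1+1=2, deg[2]=1+1=2, deg[3]=1+1=2, deg[4]=1+0=1, deg[5]=1+0=1, deg[6]=1+0=1, deg[7]=1+1=2, deg[8]=1+1=2, deg[9]=1+2=3, deg[10]=1+0=1, deg[11]=1+2=3, deg[12]=1+1=2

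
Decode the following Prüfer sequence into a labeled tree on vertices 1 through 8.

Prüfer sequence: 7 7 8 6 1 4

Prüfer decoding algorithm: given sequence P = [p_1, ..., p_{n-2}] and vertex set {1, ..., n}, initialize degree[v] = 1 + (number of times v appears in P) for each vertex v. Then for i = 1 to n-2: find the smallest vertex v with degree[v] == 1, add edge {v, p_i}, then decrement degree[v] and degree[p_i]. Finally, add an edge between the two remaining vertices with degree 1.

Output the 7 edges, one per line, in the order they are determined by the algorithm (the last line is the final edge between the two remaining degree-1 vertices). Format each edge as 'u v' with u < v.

Answer: 2 7
3 7
5 8
6 7
1 6
1 4
4 8

Derivation:
Initial degrees: {1:2, 2:1, 3:1, 4:2, 5:1, 6:2, 7:3, 8:2}
Step 1: smallest deg-1 vertex = 2, p_1 = 7. Add edge {2,7}. Now deg[2]=0, deg[7]=2.
Step 2: smallest deg-1 vertex = 3, p_2 = 7. Add edge {3,7}. Now deg[3]=0, deg[7]=1.
Step 3: smallest deg-1 vertex = 5, p_3 = 8. Add edge {5,8}. Now deg[5]=0, deg[8]=1.
Step 4: smallest deg-1 vertex = 7, p_4 = 6. Add edge {6,7}. Now deg[7]=0, deg[6]=1.
Step 5: smallest deg-1 vertex = 6, p_5 = 1. Add edge {1,6}. Now deg[6]=0, deg[1]=1.
Step 6: smallest deg-1 vertex = 1, p_6 = 4. Add edge {1,4}. Now deg[1]=0, deg[4]=1.
Final: two remaining deg-1 vertices are 4, 8. Add edge {4,8}.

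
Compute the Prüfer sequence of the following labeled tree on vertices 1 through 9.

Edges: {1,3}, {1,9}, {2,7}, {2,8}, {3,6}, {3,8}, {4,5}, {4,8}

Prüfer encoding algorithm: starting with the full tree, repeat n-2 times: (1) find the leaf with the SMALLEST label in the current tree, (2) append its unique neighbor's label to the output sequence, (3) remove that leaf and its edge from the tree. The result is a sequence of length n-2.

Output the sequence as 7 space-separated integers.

Answer: 4 8 3 2 8 3 1

Derivation:
Step 1: leaves = {5,6,7,9}. Remove smallest leaf 5, emit neighbor 4.
Step 2: leaves = {4,6,7,9}. Remove smallest leaf 4, emit neighbor 8.
Step 3: leaves = {6,7,9}. Remove smallest leaf 6, emit neighbor 3.
Step 4: leaves = {7,9}. Remove smallest leaf 7, emit neighbor 2.
Step 5: leaves = {2,9}. Remove smallest leaf 2, emit neighbor 8.
Step 6: leaves = {8,9}. Remove smallest leaf 8, emit neighbor 3.
Step 7: leaves = {3,9}. Remove smallest leaf 3, emit neighbor 1.
Done: 2 vertices remain (1, 9). Sequence = [4 8 3 2 8 3 1]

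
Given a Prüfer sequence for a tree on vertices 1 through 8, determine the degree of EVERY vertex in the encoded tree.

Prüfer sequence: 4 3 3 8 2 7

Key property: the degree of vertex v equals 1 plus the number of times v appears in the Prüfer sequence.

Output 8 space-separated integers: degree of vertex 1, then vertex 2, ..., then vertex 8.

Answer: 1 2 3 2 1 1 2 2

Derivation:
p_1 = 4: count[4] becomes 1
p_2 = 3: count[3] becomes 1
p_3 = 3: count[3] becomes 2
p_4 = 8: count[8] becomes 1
p_5 = 2: count[2] becomes 1
p_6 = 7: count[7] becomes 1
Degrees (1 + count): deg[1]=1+0=1, deg[2]=1+1=2, deg[3]=1+2=3, deg[4]=1+1=2, deg[5]=1+0=1, deg[6]=1+0=1, deg[7]=1+1=2, deg[8]=1+1=2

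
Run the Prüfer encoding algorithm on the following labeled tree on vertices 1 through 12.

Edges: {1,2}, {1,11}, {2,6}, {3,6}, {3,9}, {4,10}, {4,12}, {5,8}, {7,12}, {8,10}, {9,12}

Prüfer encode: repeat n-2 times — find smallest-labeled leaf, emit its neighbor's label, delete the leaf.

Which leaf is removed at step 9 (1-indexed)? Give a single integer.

Answer: 6

Derivation:
Step 1: current leaves = {5,7,11}. Remove leaf 5 (neighbor: 8).
Step 2: current leaves = {7,8,11}. Remove leaf 7 (neighbor: 12).
Step 3: current leaves = {8,11}. Remove leaf 8 (neighbor: 10).
Step 4: current leaves = {10,11}. Remove leaf 10 (neighbor: 4).
Step 5: current leaves = {4,11}. Remove leaf 4 (neighbor: 12).
Step 6: current leaves = {11,12}. Remove leaf 11 (neighbor: 1).
Step 7: current leaves = {1,12}. Remove leaf 1 (neighbor: 2).
Step 8: current leaves = {2,12}. Remove leaf 2 (neighbor: 6).
Step 9: current leaves = {6,12}. Remove leaf 6 (neighbor: 3).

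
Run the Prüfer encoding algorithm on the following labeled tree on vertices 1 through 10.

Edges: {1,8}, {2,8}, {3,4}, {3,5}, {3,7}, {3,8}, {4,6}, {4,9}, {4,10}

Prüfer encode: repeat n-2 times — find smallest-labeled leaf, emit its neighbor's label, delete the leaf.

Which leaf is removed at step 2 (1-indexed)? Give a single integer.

Answer: 2

Derivation:
Step 1: current leaves = {1,2,5,6,7,9,10}. Remove leaf 1 (neighbor: 8).
Step 2: current leaves = {2,5,6,7,9,10}. Remove leaf 2 (neighbor: 8).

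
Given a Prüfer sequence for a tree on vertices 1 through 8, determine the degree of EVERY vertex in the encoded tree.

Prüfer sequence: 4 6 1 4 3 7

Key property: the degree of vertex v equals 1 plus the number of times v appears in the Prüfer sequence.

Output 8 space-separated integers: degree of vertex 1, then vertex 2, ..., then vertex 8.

Answer: 2 1 2 3 1 2 2 1

Derivation:
p_1 = 4: count[4] becomes 1
p_2 = 6: count[6] becomes 1
p_3 = 1: count[1] becomes 1
p_4 = 4: count[4] becomes 2
p_5 = 3: count[3] becomes 1
p_6 = 7: count[7] becomes 1
Degrees (1 + count): deg[1]=1+1=2, deg[2]=1+0=1, deg[3]=1+1=2, deg[4]=1+2=3, deg[5]=1+0=1, deg[6]=1+1=2, deg[7]=1+1=2, deg[8]=1+0=1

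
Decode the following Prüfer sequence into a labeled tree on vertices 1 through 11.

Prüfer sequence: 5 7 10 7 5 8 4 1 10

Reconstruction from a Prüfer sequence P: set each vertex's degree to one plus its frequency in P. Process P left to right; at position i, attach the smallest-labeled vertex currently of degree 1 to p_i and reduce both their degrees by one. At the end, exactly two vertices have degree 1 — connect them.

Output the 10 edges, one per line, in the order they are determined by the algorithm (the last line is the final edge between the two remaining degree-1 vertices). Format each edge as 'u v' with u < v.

Answer: 2 5
3 7
6 10
7 9
5 7
5 8
4 8
1 4
1 10
10 11

Derivation:
Initial degrees: {1:2, 2:1, 3:1, 4:2, 5:3, 6:1, 7:3, 8:2, 9:1, 10:3, 11:1}
Step 1: smallest deg-1 vertex = 2, p_1 = 5. Add edge {2,5}. Now deg[2]=0, deg[5]=2.
Step 2: smallest deg-1 vertex = 3, p_2 = 7. Add edge {3,7}. Now deg[3]=0, deg[7]=2.
Step 3: smallest deg-1 vertex = 6, p_3 = 10. Add edge {6,10}. Now deg[6]=0, deg[10]=2.
Step 4: smallest deg-1 vertex = 9, p_4 = 7. Add edge {7,9}. Now deg[9]=0, deg[7]=1.
Step 5: smallest deg-1 vertex = 7, p_5 = 5. Add edge {5,7}. Now deg[7]=0, deg[5]=1.
Step 6: smallest deg-1 vertex = 5, p_6 = 8. Add edge {5,8}. Now deg[5]=0, deg[8]=1.
Step 7: smallest deg-1 vertex = 8, p_7 = 4. Add edge {4,8}. Now deg[8]=0, deg[4]=1.
Step 8: smallest deg-1 vertex = 4, p_8 = 1. Add edge {1,4}. Now deg[4]=0, deg[1]=1.
Step 9: smallest deg-1 vertex = 1, p_9 = 10. Add edge {1,10}. Now deg[1]=0, deg[10]=1.
Final: two remaining deg-1 vertices are 10, 11. Add edge {10,11}.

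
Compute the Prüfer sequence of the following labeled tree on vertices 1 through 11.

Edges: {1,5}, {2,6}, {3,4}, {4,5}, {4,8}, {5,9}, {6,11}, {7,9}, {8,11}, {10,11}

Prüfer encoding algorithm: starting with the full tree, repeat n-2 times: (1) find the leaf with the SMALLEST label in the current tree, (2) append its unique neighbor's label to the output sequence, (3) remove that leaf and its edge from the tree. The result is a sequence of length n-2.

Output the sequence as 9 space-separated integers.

Answer: 5 6 4 11 9 5 4 8 11

Derivation:
Step 1: leaves = {1,2,3,7,10}. Remove smallest leaf 1, emit neighbor 5.
Step 2: leaves = {2,3,7,10}. Remove smallest leaf 2, emit neighbor 6.
Step 3: leaves = {3,6,7,10}. Remove smallest leaf 3, emit neighbor 4.
Step 4: leaves = {6,7,10}. Remove smallest leaf 6, emit neighbor 11.
Step 5: leaves = {7,10}. Remove smallest leaf 7, emit neighbor 9.
Step 6: leaves = {9,10}. Remove smallest leaf 9, emit neighbor 5.
Step 7: leaves = {5,10}. Remove smallest leaf 5, emit neighbor 4.
Step 8: leaves = {4,10}. Remove smallest leaf 4, emit neighbor 8.
Step 9: leaves = {8,10}. Remove smallest leaf 8, emit neighbor 11.
Done: 2 vertices remain (10, 11). Sequence = [5 6 4 11 9 5 4 8 11]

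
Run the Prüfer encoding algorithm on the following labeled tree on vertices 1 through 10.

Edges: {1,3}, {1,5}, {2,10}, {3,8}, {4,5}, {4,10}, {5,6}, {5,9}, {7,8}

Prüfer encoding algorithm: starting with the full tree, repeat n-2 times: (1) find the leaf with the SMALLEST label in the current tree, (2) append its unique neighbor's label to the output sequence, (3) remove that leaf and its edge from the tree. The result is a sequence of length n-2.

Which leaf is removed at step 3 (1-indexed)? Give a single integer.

Answer: 7

Derivation:
Step 1: current leaves = {2,6,7,9}. Remove leaf 2 (neighbor: 10).
Step 2: current leaves = {6,7,9,10}. Remove leaf 6 (neighbor: 5).
Step 3: current leaves = {7,9,10}. Remove leaf 7 (neighbor: 8).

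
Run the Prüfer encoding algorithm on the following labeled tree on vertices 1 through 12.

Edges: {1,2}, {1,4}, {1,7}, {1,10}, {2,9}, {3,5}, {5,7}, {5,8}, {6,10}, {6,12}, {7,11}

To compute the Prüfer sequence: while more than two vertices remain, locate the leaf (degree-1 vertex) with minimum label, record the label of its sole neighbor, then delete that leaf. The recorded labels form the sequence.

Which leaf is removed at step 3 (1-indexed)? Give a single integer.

Answer: 8

Derivation:
Step 1: current leaves = {3,4,8,9,11,12}. Remove leaf 3 (neighbor: 5).
Step 2: current leaves = {4,8,9,11,12}. Remove leaf 4 (neighbor: 1).
Step 3: current leaves = {8,9,11,12}. Remove leaf 8 (neighbor: 5).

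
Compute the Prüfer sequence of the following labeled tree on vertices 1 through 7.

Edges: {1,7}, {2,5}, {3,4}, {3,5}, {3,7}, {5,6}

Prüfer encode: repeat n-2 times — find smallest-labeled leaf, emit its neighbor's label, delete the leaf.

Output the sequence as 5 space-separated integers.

Answer: 7 5 3 5 3

Derivation:
Step 1: leaves = {1,2,4,6}. Remove smallest leaf 1, emit neighbor 7.
Step 2: leaves = {2,4,6,7}. Remove smallest leaf 2, emit neighbor 5.
Step 3: leaves = {4,6,7}. Remove smallest leaf 4, emit neighbor 3.
Step 4: leaves = {6,7}. Remove smallest leaf 6, emit neighbor 5.
Step 5: leaves = {5,7}. Remove smallest leaf 5, emit neighbor 3.
Done: 2 vertices remain (3, 7). Sequence = [7 5 3 5 3]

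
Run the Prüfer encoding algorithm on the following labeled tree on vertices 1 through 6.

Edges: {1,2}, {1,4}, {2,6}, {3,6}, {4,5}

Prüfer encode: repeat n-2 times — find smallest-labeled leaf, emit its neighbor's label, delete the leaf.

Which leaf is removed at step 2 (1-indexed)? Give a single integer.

Answer: 5

Derivation:
Step 1: current leaves = {3,5}. Remove leaf 3 (neighbor: 6).
Step 2: current leaves = {5,6}. Remove leaf 5 (neighbor: 4).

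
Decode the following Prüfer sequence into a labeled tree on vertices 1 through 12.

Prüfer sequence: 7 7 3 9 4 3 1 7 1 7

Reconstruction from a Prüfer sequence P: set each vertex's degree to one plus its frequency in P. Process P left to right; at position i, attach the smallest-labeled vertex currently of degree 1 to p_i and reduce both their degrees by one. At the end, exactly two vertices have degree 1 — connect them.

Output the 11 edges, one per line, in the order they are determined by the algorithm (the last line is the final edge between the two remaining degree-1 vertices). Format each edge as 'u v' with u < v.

Answer: 2 7
5 7
3 6
8 9
4 9
3 4
1 3
7 10
1 11
1 7
7 12

Derivation:
Initial degrees: {1:3, 2:1, 3:3, 4:2, 5:1, 6:1, 7:5, 8:1, 9:2, 10:1, 11:1, 12:1}
Step 1: smallest deg-1 vertex = 2, p_1 = 7. Add edge {2,7}. Now deg[2]=0, deg[7]=4.
Step 2: smallest deg-1 vertex = 5, p_2 = 7. Add edge {5,7}. Now deg[5]=0, deg[7]=3.
Step 3: smallest deg-1 vertex = 6, p_3 = 3. Add edge {3,6}. Now deg[6]=0, deg[3]=2.
Step 4: smallest deg-1 vertex = 8, p_4 = 9. Add edge {8,9}. Now deg[8]=0, deg[9]=1.
Step 5: smallest deg-1 vertex = 9, p_5 = 4. Add edge {4,9}. Now deg[9]=0, deg[4]=1.
Step 6: smallest deg-1 vertex = 4, p_6 = 3. Add edge {3,4}. Now deg[4]=0, deg[3]=1.
Step 7: smallest deg-1 vertex = 3, p_7 = 1. Add edge {1,3}. Now deg[3]=0, deg[1]=2.
Step 8: smallest deg-1 vertex = 10, p_8 = 7. Add edge {7,10}. Now deg[10]=0, deg[7]=2.
Step 9: smallest deg-1 vertex = 11, p_9 = 1. Add edge {1,11}. Now deg[11]=0, deg[1]=1.
Step 10: smallest deg-1 vertex = 1, p_10 = 7. Add edge {1,7}. Now deg[1]=0, deg[7]=1.
Final: two remaining deg-1 vertices are 7, 12. Add edge {7,12}.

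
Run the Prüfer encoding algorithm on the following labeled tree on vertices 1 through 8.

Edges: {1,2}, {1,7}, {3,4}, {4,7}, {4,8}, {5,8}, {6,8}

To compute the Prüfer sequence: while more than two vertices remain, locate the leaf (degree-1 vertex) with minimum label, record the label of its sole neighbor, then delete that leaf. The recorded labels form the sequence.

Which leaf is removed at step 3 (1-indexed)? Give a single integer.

Answer: 3

Derivation:
Step 1: current leaves = {2,3,5,6}. Remove leaf 2 (neighbor: 1).
Step 2: current leaves = {1,3,5,6}. Remove leaf 1 (neighbor: 7).
Step 3: current leaves = {3,5,6,7}. Remove leaf 3 (neighbor: 4).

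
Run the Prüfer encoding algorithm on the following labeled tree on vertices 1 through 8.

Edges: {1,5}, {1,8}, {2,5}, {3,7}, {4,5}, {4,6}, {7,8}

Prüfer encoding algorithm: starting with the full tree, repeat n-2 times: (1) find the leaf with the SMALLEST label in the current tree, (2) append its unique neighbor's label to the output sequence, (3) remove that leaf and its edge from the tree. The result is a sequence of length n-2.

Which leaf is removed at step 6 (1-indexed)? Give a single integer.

Answer: 1

Derivation:
Step 1: current leaves = {2,3,6}. Remove leaf 2 (neighbor: 5).
Step 2: current leaves = {3,6}. Remove leaf 3 (neighbor: 7).
Step 3: current leaves = {6,7}. Remove leaf 6 (neighbor: 4).
Step 4: current leaves = {4,7}. Remove leaf 4 (neighbor: 5).
Step 5: current leaves = {5,7}. Remove leaf 5 (neighbor: 1).
Step 6: current leaves = {1,7}. Remove leaf 1 (neighbor: 8).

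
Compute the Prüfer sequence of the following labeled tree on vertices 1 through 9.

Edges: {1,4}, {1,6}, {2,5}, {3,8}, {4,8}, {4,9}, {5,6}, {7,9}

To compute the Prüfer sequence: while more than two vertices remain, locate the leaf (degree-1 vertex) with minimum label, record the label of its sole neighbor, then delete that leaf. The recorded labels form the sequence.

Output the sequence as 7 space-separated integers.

Step 1: leaves = {2,3,7}. Remove smallest leaf 2, emit neighbor 5.
Step 2: leaves = {3,5,7}. Remove smallest leaf 3, emit neighbor 8.
Step 3: leaves = {5,7,8}. Remove smallest leaf 5, emit neighbor 6.
Step 4: leaves = {6,7,8}. Remove smallest leaf 6, emit neighbor 1.
Step 5: leaves = {1,7,8}. Remove smallest leaf 1, emit neighbor 4.
Step 6: leaves = {7,8}. Remove smallest leaf 7, emit neighbor 9.
Step 7: leaves = {8,9}. Remove smallest leaf 8, emit neighbor 4.
Done: 2 vertices remain (4, 9). Sequence = [5 8 6 1 4 9 4]

Answer: 5 8 6 1 4 9 4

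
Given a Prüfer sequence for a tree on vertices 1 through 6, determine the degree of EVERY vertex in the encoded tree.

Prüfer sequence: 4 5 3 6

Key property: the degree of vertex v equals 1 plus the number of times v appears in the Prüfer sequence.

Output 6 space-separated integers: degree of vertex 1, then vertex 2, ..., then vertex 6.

p_1 = 4: count[4] becomes 1
p_2 = 5: count[5] becomes 1
p_3 = 3: count[3] becomes 1
p_4 = 6: count[6] becomes 1
Degrees (1 + count): deg[1]=1+0=1, deg[2]=1+0=1, deg[3]=1+1=2, deg[4]=1+1=2, deg[5]=1+1=2, deg[6]=1+1=2

Answer: 1 1 2 2 2 2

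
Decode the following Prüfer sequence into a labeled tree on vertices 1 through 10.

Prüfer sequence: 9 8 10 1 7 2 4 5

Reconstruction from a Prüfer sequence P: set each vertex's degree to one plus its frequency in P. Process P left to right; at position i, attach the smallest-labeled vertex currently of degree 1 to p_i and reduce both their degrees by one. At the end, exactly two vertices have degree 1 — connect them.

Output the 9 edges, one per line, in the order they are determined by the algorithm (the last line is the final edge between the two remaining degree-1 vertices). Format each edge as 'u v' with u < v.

Answer: 3 9
6 8
8 10
1 9
1 7
2 7
2 4
4 5
5 10

Derivation:
Initial degrees: {1:2, 2:2, 3:1, 4:2, 5:2, 6:1, 7:2, 8:2, 9:2, 10:2}
Step 1: smallest deg-1 vertex = 3, p_1 = 9. Add edge {3,9}. Now deg[3]=0, deg[9]=1.
Step 2: smallest deg-1 vertex = 6, p_2 = 8. Add edge {6,8}. Now deg[6]=0, deg[8]=1.
Step 3: smallest deg-1 vertex = 8, p_3 = 10. Add edge {8,10}. Now deg[8]=0, deg[10]=1.
Step 4: smallest deg-1 vertex = 9, p_4 = 1. Add edge {1,9}. Now deg[9]=0, deg[1]=1.
Step 5: smallest deg-1 vertex = 1, p_5 = 7. Add edge {1,7}. Now deg[1]=0, deg[7]=1.
Step 6: smallest deg-1 vertex = 7, p_6 = 2. Add edge {2,7}. Now deg[7]=0, deg[2]=1.
Step 7: smallest deg-1 vertex = 2, p_7 = 4. Add edge {2,4}. Now deg[2]=0, deg[4]=1.
Step 8: smallest deg-1 vertex = 4, p_8 = 5. Add edge {4,5}. Now deg[4]=0, deg[5]=1.
Final: two remaining deg-1 vertices are 5, 10. Add edge {5,10}.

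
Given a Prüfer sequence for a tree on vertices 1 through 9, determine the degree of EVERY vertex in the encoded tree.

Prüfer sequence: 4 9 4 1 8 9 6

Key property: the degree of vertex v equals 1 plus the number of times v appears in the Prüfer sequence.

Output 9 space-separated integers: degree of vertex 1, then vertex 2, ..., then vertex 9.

p_1 = 4: count[4] becomes 1
p_2 = 9: count[9] becomes 1
p_3 = 4: count[4] becomes 2
p_4 = 1: count[1] becomes 1
p_5 = 8: count[8] becomes 1
p_6 = 9: count[9] becomes 2
p_7 = 6: count[6] becomes 1
Degrees (1 + count): deg[1]=1+1=2, deg[2]=1+0=1, deg[3]=1+0=1, deg[4]=1+2=3, deg[5]=1+0=1, deg[6]=1+1=2, deg[7]=1+0=1, deg[8]=1+1=2, deg[9]=1+2=3

Answer: 2 1 1 3 1 2 1 2 3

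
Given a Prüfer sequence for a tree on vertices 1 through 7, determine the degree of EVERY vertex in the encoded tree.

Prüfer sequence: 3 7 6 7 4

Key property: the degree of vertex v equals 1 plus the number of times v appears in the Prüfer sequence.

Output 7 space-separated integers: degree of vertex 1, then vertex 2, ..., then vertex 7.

p_1 = 3: count[3] becomes 1
p_2 = 7: count[7] becomes 1
p_3 = 6: count[6] becomes 1
p_4 = 7: count[7] becomes 2
p_5 = 4: count[4] becomes 1
Degrees (1 + count): deg[1]=1+0=1, deg[2]=1+0=1, deg[3]=1+1=2, deg[4]=1+1=2, deg[5]=1+0=1, deg[6]=1+1=2, deg[7]=1+2=3

Answer: 1 1 2 2 1 2 3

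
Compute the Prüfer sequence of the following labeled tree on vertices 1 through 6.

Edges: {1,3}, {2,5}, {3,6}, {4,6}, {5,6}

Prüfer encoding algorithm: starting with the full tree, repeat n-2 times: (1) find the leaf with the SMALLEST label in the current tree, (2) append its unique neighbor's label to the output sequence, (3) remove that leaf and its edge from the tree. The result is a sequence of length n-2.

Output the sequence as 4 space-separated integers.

Answer: 3 5 6 6

Derivation:
Step 1: leaves = {1,2,4}. Remove smallest leaf 1, emit neighbor 3.
Step 2: leaves = {2,3,4}. Remove smallest leaf 2, emit neighbor 5.
Step 3: leaves = {3,4,5}. Remove smallest leaf 3, emit neighbor 6.
Step 4: leaves = {4,5}. Remove smallest leaf 4, emit neighbor 6.
Done: 2 vertices remain (5, 6). Sequence = [3 5 6 6]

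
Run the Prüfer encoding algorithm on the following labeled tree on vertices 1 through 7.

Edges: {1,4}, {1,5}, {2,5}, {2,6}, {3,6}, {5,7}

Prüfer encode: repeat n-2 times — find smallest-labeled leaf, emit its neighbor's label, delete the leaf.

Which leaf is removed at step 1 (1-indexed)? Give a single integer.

Answer: 3

Derivation:
Step 1: current leaves = {3,4,7}. Remove leaf 3 (neighbor: 6).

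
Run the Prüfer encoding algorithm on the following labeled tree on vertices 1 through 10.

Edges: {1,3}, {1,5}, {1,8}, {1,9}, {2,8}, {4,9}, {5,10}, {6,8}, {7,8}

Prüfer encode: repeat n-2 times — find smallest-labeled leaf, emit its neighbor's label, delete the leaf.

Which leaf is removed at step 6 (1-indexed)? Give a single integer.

Answer: 8

Derivation:
Step 1: current leaves = {2,3,4,6,7,10}. Remove leaf 2 (neighbor: 8).
Step 2: current leaves = {3,4,6,7,10}. Remove leaf 3 (neighbor: 1).
Step 3: current leaves = {4,6,7,10}. Remove leaf 4 (neighbor: 9).
Step 4: current leaves = {6,7,9,10}. Remove leaf 6 (neighbor: 8).
Step 5: current leaves = {7,9,10}. Remove leaf 7 (neighbor: 8).
Step 6: current leaves = {8,9,10}. Remove leaf 8 (neighbor: 1).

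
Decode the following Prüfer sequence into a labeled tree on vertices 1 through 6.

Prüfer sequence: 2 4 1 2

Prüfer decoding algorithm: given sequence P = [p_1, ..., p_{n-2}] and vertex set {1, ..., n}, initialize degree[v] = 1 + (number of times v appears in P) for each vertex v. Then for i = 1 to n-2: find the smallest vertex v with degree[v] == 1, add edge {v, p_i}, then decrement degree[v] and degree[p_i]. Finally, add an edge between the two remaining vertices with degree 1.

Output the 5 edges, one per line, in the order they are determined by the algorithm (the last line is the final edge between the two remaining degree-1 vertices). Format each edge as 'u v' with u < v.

Answer: 2 3
4 5
1 4
1 2
2 6

Derivation:
Initial degrees: {1:2, 2:3, 3:1, 4:2, 5:1, 6:1}
Step 1: smallest deg-1 vertex = 3, p_1 = 2. Add edge {2,3}. Now deg[3]=0, deg[2]=2.
Step 2: smallest deg-1 vertex = 5, p_2 = 4. Add edge {4,5}. Now deg[5]=0, deg[4]=1.
Step 3: smallest deg-1 vertex = 4, p_3 = 1. Add edge {1,4}. Now deg[4]=0, deg[1]=1.
Step 4: smallest deg-1 vertex = 1, p_4 = 2. Add edge {1,2}. Now deg[1]=0, deg[2]=1.
Final: two remaining deg-1 vertices are 2, 6. Add edge {2,6}.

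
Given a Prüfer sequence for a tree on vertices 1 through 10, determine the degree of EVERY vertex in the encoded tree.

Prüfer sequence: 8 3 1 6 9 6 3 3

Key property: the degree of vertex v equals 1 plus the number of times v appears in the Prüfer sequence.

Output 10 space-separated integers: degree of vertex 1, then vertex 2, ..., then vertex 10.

p_1 = 8: count[8] becomes 1
p_2 = 3: count[3] becomes 1
p_3 = 1: count[1] becomes 1
p_4 = 6: count[6] becomes 1
p_5 = 9: count[9] becomes 1
p_6 = 6: count[6] becomes 2
p_7 = 3: count[3] becomes 2
p_8 = 3: count[3] becomes 3
Degrees (1 + count): deg[1]=1+1=2, deg[2]=1+0=1, deg[3]=1+3=4, deg[4]=1+0=1, deg[5]=1+0=1, deg[6]=1+2=3, deg[7]=1+0=1, deg[8]=1+1=2, deg[9]=1+1=2, deg[10]=1+0=1

Answer: 2 1 4 1 1 3 1 2 2 1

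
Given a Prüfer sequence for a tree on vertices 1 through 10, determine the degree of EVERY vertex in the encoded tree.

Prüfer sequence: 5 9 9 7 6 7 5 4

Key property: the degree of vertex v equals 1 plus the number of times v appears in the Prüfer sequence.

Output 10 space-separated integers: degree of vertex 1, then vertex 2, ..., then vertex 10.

Answer: 1 1 1 2 3 2 3 1 3 1

Derivation:
p_1 = 5: count[5] becomes 1
p_2 = 9: count[9] becomes 1
p_3 = 9: count[9] becomes 2
p_4 = 7: count[7] becomes 1
p_5 = 6: count[6] becomes 1
p_6 = 7: count[7] becomes 2
p_7 = 5: count[5] becomes 2
p_8 = 4: count[4] becomes 1
Degrees (1 + count): deg[1]=1+0=1, deg[2]=1+0=1, deg[3]=1+0=1, deg[4]=1+1=2, deg[5]=1+2=3, deg[6]=1+1=2, deg[7]=1+2=3, deg[8]=1+0=1, deg[9]=1+2=3, deg[10]=1+0=1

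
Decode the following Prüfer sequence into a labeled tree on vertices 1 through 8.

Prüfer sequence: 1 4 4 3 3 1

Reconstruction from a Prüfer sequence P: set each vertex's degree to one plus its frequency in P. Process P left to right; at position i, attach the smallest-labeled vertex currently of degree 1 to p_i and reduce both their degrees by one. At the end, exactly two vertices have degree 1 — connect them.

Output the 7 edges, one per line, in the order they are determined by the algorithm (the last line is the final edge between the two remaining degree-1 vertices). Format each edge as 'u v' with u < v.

Answer: 1 2
4 5
4 6
3 4
3 7
1 3
1 8

Derivation:
Initial degrees: {1:3, 2:1, 3:3, 4:3, 5:1, 6:1, 7:1, 8:1}
Step 1: smallest deg-1 vertex = 2, p_1 = 1. Add edge {1,2}. Now deg[2]=0, deg[1]=2.
Step 2: smallest deg-1 vertex = 5, p_2 = 4. Add edge {4,5}. Now deg[5]=0, deg[4]=2.
Step 3: smallest deg-1 vertex = 6, p_3 = 4. Add edge {4,6}. Now deg[6]=0, deg[4]=1.
Step 4: smallest deg-1 vertex = 4, p_4 = 3. Add edge {3,4}. Now deg[4]=0, deg[3]=2.
Step 5: smallest deg-1 vertex = 7, p_5 = 3. Add edge {3,7}. Now deg[7]=0, deg[3]=1.
Step 6: smallest deg-1 vertex = 3, p_6 = 1. Add edge {1,3}. Now deg[3]=0, deg[1]=1.
Final: two remaining deg-1 vertices are 1, 8. Add edge {1,8}.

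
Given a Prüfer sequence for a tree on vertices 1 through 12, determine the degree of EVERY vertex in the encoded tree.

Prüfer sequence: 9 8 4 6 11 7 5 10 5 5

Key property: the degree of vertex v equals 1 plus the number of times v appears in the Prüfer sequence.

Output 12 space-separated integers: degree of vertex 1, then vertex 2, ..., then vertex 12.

Answer: 1 1 1 2 4 2 2 2 2 2 2 1

Derivation:
p_1 = 9: count[9] becomes 1
p_2 = 8: count[8] becomes 1
p_3 = 4: count[4] becomes 1
p_4 = 6: count[6] becomes 1
p_5 = 11: count[11] becomes 1
p_6 = 7: count[7] becomes 1
p_7 = 5: count[5] becomes 1
p_8 = 10: count[10] becomes 1
p_9 = 5: count[5] becomes 2
p_10 = 5: count[5] becomes 3
Degrees (1 + count): deg[1]=1+0=1, deg[2]=1+0=1, deg[3]=1+0=1, deg[4]=1+1=2, deg[5]=1+3=4, deg[6]=1+1=2, deg[7]=1+1=2, deg[8]=1+1=2, deg[9]=1+1=2, deg[10]=1+1=2, deg[11]=1+1=2, deg[12]=1+0=1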